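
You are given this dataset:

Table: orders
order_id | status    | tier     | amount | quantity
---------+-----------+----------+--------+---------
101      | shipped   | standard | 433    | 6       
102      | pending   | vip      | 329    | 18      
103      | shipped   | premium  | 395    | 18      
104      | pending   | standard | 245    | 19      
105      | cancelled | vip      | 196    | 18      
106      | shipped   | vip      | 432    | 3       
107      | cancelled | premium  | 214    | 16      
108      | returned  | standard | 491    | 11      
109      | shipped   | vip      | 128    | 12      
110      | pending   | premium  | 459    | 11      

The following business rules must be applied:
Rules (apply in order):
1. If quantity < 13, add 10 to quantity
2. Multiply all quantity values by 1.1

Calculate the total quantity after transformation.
200.2

Step 1: Apply Rule 1 - Add 10 to records with quantity < 13
  - 5 records affected: 43 + (5 × 10) = 93
  - Unaffected records: 89
  - Sum after Rule 1: 182
Step 2: Apply Rule 2 - Multiply all by 1.1
  - 182 × 1.1 = 200.2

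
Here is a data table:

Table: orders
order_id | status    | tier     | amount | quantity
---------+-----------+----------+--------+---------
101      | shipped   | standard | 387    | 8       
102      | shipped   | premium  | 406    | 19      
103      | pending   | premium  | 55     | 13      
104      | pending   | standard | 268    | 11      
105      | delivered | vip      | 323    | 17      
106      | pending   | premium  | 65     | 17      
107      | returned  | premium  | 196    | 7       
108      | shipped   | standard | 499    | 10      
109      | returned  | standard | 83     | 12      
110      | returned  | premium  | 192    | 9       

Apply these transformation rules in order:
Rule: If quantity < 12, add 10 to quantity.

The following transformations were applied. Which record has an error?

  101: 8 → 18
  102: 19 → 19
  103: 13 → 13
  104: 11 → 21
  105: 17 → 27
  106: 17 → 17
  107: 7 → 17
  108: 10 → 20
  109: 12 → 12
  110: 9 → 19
Record 105 has an error. The correct transformed value should be 17, not 27.

Step 1: Check each record against the rule
Step 2: Record 105 has quantity = 17
Step 3: Since 17 >= 12, the bonus should not have been applied
Step 4: Correct value = 17, but claimed value = 27
Conclusion: Record 105 has the error.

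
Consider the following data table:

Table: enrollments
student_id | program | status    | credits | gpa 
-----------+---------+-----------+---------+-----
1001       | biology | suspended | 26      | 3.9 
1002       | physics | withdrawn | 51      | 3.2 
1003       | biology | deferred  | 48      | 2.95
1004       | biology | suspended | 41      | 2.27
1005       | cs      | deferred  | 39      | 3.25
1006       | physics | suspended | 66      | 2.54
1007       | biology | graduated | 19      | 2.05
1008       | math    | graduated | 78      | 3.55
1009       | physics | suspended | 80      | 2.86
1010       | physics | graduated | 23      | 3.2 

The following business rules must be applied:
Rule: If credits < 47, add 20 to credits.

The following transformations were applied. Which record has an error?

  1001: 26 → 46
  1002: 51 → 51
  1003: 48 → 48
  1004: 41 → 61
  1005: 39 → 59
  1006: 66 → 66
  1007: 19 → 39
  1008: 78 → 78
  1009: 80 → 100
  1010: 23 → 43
Record 1009 has an error. The correct transformed value should be 80, not 100.

Step 1: Check each record against the rule
Step 2: Record 1009 has credits = 80
Step 3: Since 80 >= 47, the bonus should not have been applied
Step 4: Correct value = 80, but claimed value = 100
Conclusion: Record 1009 has the error.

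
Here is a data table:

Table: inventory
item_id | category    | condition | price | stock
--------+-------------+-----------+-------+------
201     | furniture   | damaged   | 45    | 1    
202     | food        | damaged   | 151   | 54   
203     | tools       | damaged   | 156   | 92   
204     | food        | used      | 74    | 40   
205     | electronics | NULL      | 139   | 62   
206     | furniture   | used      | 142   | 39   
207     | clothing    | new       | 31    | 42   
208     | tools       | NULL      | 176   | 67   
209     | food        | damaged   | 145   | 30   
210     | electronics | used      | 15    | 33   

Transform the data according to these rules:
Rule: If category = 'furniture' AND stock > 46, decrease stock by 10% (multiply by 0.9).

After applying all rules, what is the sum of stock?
460

Step 1: Find records where category = 'furniture' AND stock > 46
Step 2: 0 records match, summing to 0
Step 3: After multiplier: 0 × 0.9 = 0.0
Step 4: Unaffected records sum: 460
Step 5: Final sum = 0.0 + 460 = 460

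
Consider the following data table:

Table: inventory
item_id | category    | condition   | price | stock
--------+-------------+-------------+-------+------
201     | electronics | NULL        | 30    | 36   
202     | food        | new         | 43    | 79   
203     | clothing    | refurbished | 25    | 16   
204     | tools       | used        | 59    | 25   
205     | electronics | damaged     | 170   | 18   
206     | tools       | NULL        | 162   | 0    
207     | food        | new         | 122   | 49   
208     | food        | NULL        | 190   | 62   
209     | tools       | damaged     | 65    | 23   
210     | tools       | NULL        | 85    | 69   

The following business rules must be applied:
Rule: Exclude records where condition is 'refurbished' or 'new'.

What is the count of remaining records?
7

Step 1: Count records to exclude
  - 1 (refurbished) + 2 (new) = 3 records
Step 2: Total records: 10
Step 3: Remaining = 10 - 3 = 7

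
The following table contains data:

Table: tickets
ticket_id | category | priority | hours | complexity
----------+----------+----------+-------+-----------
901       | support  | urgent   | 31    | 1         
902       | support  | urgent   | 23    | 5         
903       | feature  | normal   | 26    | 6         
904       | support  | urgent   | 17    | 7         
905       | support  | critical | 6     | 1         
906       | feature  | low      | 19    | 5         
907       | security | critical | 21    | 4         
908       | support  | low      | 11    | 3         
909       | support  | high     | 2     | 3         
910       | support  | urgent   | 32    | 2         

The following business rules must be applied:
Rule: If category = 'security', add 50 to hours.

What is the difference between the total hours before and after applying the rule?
50

Step 1: Original sum of hours = 188
Step 2: 1 records have category = 'security'
Step 3: Each affected record changes by 50
Step 4: Total change = 1 × 50 = 50
Step 5: New sum = 188 + 50 = 238
Step 6: Difference = |238 - 188| = 50
        (Sum increased by 50)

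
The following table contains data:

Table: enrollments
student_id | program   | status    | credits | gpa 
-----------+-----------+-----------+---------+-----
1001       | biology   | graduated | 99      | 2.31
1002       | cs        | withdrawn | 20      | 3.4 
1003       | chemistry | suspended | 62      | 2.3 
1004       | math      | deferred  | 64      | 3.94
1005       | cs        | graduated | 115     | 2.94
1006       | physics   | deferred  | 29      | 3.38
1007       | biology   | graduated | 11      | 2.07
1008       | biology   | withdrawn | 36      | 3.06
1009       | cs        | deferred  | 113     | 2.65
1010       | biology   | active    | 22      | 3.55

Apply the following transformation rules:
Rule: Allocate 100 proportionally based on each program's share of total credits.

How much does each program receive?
biology: 29.42, chemistry: 10.86, cs: 43.43, math: 11.21, physics: 5.08

Step 1: Calculate total credits = 571
Step 2: Calculate each program's proportion:
  biology: 168/571 = 29.42% → 29.42
  chemistry: 62/571 = 10.86% → 10.86
  cs: 248/571 = 43.43% → 43.43
  math: 64/571 = 11.21% → 11.21
  physics: 29/571 = 5.08% → 5.08
Step 3: Verify: sum of allocations ≈ 100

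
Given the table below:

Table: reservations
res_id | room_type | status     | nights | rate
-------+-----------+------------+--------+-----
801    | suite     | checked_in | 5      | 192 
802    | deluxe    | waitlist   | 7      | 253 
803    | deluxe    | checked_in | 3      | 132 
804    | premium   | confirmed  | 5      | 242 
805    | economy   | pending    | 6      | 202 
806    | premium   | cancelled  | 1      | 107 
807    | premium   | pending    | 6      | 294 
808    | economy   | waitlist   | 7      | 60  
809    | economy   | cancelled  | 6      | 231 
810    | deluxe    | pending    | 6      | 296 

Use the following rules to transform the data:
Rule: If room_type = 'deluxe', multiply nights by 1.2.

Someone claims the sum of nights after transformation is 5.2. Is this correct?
No, the correct result is 55.2.

Step 1: Calculate the correct sum after transformation
Step 2: Apply multiplier 1.2 to records where room_type = 'deluxe'
Step 3: Correct result = 55.2
Step 4: Claimed result = 5.2
Step 5: 55.2 ≠ 5.2
Conclusion: The claimed result is incorrect. The correct answer is 55.2.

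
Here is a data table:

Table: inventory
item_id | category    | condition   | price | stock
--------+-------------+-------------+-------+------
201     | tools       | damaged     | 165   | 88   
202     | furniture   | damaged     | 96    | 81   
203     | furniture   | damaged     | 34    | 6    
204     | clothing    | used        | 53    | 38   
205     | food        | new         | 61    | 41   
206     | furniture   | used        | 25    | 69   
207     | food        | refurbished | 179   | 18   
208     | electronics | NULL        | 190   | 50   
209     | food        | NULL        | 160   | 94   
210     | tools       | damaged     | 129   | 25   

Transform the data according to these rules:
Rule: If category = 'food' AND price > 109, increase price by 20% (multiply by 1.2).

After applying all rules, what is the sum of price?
1159.8

Step 1: Find records where category = 'food' AND price > 109
Step 2: 2 records match, summing to 339
Step 3: After multiplier: 339 × 1.2 = 406.8
Step 4: Unaffected records sum: 753
Step 5: Final sum = 406.8 + 753 = 1159.8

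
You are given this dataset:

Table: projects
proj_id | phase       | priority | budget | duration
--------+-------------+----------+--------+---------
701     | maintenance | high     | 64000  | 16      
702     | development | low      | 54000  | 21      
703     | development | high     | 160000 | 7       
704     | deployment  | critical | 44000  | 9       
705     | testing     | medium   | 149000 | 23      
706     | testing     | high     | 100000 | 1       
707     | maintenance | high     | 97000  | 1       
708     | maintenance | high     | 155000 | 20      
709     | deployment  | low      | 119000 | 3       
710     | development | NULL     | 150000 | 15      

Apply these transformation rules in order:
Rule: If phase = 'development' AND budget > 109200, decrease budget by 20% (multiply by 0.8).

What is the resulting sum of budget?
1030000.0

Step 1: Find records where phase = 'development' AND budget > 109200
Step 2: 2 records match, summing to 310000
Step 3: After multiplier: 310000 × 0.8 = 248000.0
Step 4: Unaffected records sum: 782000
Step 5: Final sum = 248000.0 + 782000 = 1030000.0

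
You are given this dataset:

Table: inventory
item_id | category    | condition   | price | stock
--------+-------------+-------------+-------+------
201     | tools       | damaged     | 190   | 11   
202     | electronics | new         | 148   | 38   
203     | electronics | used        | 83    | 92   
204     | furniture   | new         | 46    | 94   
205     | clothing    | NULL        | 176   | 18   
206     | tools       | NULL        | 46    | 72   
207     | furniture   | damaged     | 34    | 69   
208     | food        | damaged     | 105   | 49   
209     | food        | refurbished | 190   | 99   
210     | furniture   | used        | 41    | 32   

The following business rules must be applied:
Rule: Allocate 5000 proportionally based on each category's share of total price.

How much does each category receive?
clothing: 830.97, electronics: 1090.65, food: 1392.82, furniture: 571.29, tools: 1114.26

Step 1: Calculate total price = 1059
Step 2: Calculate each category's proportion:
  clothing: 176/1059 = 16.62% → 830.97
  electronics: 231/1059 = 21.81% → 1090.65
  food: 295/1059 = 27.86% → 1392.82
  furniture: 121/1059 = 11.43% → 571.29
  tools: 236/1059 = 22.29% → 1114.26
Step 3: Verify: sum of allocations ≈ 5000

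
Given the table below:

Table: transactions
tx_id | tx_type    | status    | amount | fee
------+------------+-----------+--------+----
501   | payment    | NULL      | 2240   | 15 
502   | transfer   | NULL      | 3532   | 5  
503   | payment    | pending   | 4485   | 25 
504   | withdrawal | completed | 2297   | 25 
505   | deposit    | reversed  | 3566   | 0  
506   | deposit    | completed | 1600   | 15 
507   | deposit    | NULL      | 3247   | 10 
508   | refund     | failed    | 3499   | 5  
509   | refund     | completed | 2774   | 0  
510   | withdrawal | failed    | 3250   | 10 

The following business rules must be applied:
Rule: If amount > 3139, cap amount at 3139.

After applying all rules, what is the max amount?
3139

Step 1: Original maximum amount = 4485
Step 2: Apply cap at 3139
Step 3: 6 records had amount > 3139 and were capped
Step 4: Maximum after transformation = 3139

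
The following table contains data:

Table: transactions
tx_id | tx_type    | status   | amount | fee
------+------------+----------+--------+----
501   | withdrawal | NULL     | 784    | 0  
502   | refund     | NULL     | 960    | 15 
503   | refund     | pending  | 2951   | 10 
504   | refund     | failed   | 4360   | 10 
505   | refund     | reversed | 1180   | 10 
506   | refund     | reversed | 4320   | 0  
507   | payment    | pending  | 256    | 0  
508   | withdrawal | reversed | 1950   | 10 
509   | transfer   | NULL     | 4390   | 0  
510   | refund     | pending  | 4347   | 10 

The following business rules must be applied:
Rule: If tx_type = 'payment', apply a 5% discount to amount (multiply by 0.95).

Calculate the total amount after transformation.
25485.2

Step 1: Records with tx_type = 'payment' have total amount = 256
Step 2: Apply multiplier: 256 × 0.95 = 243.2
Step 3: Other records total: 25242
Step 4: Final sum = 243.2 + 25242 = 25485.2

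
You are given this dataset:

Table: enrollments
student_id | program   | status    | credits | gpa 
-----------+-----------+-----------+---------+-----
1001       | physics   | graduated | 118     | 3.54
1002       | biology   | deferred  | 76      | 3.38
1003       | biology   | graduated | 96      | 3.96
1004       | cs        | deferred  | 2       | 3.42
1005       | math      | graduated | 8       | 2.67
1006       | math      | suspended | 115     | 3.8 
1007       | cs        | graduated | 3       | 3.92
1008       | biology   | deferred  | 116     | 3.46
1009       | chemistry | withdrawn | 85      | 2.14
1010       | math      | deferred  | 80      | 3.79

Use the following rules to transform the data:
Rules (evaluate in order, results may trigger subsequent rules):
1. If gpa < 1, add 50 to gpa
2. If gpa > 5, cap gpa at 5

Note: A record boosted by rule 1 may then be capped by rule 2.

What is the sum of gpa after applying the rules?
34.08

Step 1: Apply rule 1 to records with gpa < 1
  - 0 records get bonus of 50
  - Of these, 0 records then exceed 5 and get capped
Step 2: Apply rule 2 to records with gpa > 5
  - 0 records (original) are capped
Step 3: Calculate final sum = 34.08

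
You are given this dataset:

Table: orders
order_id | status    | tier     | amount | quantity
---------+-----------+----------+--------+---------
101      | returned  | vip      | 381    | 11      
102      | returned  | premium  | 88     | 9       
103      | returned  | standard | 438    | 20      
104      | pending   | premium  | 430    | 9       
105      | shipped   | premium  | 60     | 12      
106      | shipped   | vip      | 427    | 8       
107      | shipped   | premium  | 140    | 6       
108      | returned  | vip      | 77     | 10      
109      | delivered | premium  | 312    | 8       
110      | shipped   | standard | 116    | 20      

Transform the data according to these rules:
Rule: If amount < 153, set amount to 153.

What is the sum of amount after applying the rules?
2753

Step 1: 5 records have amount < 153
Step 2: These records originally summed to 481
Step 3: After setting to minimum: 5 × 153 = 765
Step 4: Unaffected records sum: 1988
Step 5: Final sum = 765 + 1988 = 2753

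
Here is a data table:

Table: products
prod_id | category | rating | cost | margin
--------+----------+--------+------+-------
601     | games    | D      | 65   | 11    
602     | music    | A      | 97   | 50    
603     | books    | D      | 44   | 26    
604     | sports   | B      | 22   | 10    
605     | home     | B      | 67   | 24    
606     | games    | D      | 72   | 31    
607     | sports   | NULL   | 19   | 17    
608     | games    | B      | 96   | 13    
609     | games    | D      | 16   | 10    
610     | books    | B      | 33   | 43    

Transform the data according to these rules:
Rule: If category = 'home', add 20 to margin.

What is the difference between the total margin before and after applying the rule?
20

Step 1: Original sum of margin = 235
Step 2: 1 records have category = 'home'
Step 3: Each affected record changes by 20
Step 4: Total change = 1 × 20 = 20
Step 5: New sum = 235 + 20 = 255
Step 6: Difference = |255 - 235| = 20
        (Sum increased by 20)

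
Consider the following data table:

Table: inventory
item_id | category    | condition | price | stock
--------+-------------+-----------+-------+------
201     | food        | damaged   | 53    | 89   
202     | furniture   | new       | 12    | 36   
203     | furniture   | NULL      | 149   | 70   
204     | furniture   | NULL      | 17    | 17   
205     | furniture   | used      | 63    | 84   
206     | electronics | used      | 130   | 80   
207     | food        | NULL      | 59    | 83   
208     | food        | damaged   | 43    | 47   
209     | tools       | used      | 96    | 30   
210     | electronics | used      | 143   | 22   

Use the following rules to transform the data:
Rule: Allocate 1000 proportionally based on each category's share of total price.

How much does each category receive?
electronics: 356.86, food: 202.61, furniture: 315.03, tools: 125.49

Step 1: Calculate total price = 765
Step 2: Calculate each category's proportion:
  electronics: 273/765 = 35.69% → 356.86
  food: 155/765 = 20.26% → 202.61
  furniture: 241/765 = 31.50% → 315.03
  tools: 96/765 = 12.55% → 125.49
Step 3: Verify: sum of allocations ≈ 1000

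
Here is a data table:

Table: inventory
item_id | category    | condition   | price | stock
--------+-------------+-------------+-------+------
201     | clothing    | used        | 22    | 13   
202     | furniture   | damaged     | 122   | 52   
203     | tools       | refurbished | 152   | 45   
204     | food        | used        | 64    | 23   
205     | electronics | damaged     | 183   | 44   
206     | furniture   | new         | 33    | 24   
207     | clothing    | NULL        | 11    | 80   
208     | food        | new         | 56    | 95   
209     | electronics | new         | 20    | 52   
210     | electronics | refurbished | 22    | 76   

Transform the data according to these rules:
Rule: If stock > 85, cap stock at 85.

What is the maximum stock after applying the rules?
85

Step 1: Original maximum stock = 95
Step 2: Apply cap at 85
Step 3: 1 records had stock > 85 and were capped
Step 4: Maximum after transformation = 85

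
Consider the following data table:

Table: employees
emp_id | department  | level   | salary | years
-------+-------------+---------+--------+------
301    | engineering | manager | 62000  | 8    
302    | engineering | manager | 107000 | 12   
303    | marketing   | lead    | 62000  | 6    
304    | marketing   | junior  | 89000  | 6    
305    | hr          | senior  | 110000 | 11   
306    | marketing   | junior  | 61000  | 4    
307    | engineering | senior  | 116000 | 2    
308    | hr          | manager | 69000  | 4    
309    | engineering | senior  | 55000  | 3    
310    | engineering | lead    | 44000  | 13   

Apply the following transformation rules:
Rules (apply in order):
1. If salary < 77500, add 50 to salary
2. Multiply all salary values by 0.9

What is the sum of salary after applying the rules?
697770.0

Step 1: Apply Rule 1 - Add 50 to records with salary < 77500
  - 6 records affected: 353000 + (6 × 50) = 353300
  - Unaffected records: 422000
  - Sum after Rule 1: 775300
Step 2: Apply Rule 2 - Multiply all by 0.9
  - 775300 × 0.9 = 697770.0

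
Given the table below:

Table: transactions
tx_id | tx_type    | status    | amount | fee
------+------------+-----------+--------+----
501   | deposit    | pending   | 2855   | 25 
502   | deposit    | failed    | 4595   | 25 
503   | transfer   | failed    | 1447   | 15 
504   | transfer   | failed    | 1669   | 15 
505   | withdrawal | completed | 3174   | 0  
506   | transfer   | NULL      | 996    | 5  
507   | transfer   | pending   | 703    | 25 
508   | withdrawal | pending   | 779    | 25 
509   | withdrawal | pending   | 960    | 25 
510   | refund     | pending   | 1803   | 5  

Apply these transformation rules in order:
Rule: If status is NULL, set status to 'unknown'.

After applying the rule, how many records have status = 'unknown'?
1

Step 1: Count records where status IS NULL
Step 2: Found 1 records with NULL status
Step 3: These records will have status set to 'unknown'
Step 4: Records already having status = 'unknown': 0
Step 5: Answer: 1 + 0 = 1 records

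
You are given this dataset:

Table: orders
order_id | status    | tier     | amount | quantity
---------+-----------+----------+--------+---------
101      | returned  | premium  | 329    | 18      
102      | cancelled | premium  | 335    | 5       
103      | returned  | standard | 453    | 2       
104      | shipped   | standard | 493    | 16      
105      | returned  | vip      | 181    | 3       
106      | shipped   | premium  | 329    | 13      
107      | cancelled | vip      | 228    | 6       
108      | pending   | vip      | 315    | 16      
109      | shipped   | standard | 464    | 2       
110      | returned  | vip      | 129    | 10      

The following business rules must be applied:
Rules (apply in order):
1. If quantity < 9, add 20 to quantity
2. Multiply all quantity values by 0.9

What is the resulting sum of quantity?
171.9

Step 1: Apply Rule 1 - Add 20 to records with quantity < 9
  - 5 records affected: 18 + (5 × 20) = 118
  - Unaffected records: 73
  - Sum after Rule 1: 191
Step 2: Apply Rule 2 - Multiply all by 0.9
  - 191 × 0.9 = 171.9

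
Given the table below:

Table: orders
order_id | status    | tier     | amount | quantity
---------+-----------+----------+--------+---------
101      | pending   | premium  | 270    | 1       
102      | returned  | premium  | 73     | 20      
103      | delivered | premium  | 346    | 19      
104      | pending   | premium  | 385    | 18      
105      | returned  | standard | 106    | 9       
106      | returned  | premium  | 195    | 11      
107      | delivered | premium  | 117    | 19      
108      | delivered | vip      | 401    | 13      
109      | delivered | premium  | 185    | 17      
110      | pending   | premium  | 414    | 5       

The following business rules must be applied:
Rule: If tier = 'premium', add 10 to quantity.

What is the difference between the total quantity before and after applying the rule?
80

Step 1: Original sum of quantity = 132
Step 2: 8 records have tier = 'premium'
Step 3: Each affected record changes by 10
Step 4: Total change = 8 × 10 = 80
Step 5: New sum = 132 + 80 = 212
Step 6: Difference = |212 - 132| = 80
        (Sum increased by 80)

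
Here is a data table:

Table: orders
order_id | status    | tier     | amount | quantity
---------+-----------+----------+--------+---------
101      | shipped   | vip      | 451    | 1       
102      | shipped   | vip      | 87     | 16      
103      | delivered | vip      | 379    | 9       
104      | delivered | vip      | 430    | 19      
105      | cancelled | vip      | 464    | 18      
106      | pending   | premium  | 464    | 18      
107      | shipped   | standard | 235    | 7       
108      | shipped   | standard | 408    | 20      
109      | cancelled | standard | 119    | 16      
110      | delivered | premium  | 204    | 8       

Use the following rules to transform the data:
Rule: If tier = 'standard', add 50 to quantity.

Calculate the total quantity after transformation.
282

Step 1: Count records where tier = 'standard': 3
Step 2: Total bonus added: 3 × 50 = 150
Step 3: Original sum of quantity: 132
Step 4: Final sum = 132 + 150 = 282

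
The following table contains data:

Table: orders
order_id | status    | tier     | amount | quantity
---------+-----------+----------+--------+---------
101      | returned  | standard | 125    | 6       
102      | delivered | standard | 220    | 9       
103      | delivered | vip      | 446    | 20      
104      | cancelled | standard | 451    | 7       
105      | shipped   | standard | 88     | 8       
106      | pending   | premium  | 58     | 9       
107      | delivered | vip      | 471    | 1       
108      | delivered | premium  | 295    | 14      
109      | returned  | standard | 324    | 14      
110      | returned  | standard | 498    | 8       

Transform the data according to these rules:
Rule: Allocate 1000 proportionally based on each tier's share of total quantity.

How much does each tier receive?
premium: 239.58, standard: 541.67, vip: 218.75

Step 1: Calculate total quantity = 96
Step 2: Calculate each tier's proportion:
  premium: 23/96 = 23.96% → 239.58
  standard: 52/96 = 54.17% → 541.67
  vip: 21/96 = 21.88% → 218.75
Step 3: Verify: sum of allocations ≈ 1000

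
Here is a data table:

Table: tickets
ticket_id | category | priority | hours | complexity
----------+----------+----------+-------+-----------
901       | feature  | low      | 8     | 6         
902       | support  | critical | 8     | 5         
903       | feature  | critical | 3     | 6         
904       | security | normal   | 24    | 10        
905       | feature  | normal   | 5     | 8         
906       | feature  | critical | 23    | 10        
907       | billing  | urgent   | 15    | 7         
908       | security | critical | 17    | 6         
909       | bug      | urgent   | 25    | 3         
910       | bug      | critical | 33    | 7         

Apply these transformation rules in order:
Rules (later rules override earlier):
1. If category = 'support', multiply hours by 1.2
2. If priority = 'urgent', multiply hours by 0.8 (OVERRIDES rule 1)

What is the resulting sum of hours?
154.6

Step 1: Rule 2 takes priority for records with priority = 'urgent'
  - 2 records: 40 × 0.8 = 32.0
Step 2: Rule 1 applies to remaining records with category = 'support'
  - 1 records: 8 × 1.2 = 9.6
Step 3: Other records unchanged: 113
Step 4: Final sum = 32.0 + 9.6 + 113 = 154.6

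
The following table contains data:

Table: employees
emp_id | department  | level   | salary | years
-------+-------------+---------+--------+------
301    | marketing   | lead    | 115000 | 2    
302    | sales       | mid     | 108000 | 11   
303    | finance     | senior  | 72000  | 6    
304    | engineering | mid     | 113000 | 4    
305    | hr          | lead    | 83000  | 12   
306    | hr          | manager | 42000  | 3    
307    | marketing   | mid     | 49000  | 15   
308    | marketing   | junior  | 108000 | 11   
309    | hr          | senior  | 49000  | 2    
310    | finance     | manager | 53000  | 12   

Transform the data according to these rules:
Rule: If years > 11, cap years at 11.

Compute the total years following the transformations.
72

Step 1: 3 records have years > 11
Step 2: These records originally summed to 39
Step 3: After capping: 3 × 11 = 33
Step 4: Unaffected records sum: 39
Step 5: Final sum = 33 + 39 = 72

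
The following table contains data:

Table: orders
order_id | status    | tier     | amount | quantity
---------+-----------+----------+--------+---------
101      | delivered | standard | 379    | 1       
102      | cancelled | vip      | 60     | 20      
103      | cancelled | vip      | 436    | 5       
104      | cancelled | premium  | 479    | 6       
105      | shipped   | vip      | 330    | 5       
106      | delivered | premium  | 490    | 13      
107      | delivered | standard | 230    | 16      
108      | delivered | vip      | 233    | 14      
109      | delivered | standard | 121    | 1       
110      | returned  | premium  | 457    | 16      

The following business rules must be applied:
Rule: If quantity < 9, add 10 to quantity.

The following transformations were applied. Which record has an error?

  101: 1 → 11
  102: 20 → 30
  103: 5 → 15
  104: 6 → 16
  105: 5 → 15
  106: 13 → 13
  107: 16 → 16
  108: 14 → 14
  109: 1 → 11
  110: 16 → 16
Record 102 has an error. The correct transformed value should be 20, not 30.

Step 1: Check each record against the rule
Step 2: Record 102 has quantity = 20
Step 3: Since 20 >= 9, the bonus should not have been applied
Step 4: Correct value = 20, but claimed value = 30
Conclusion: Record 102 has the error.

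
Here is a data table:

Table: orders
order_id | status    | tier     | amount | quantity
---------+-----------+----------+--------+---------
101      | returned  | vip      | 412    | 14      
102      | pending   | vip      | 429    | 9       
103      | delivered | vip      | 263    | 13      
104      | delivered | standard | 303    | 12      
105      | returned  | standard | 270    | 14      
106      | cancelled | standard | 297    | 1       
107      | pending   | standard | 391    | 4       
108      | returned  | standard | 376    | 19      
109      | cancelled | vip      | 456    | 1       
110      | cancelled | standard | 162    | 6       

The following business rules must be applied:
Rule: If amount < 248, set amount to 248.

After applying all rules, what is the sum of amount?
3445

Step 1: 1 records have amount < 248
Step 2: These records originally summed to 162
Step 3: After setting to minimum: 1 × 248 = 248
Step 4: Unaffected records sum: 3197
Step 5: Final sum = 248 + 3197 = 3445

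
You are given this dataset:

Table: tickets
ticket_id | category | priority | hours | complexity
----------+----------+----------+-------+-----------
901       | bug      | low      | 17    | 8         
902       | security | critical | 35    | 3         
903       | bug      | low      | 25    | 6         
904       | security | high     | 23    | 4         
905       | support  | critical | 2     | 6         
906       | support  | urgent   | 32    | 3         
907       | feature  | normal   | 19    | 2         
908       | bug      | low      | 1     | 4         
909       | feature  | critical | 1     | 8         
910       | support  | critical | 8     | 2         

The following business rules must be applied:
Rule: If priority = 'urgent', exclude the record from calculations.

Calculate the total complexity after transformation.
43

Step 1: Identify records where priority = 'urgent'
Step 2: The excluded records sum to 3
Step 3: Original total complexity = 46
Step 4: Remaining total = 46 - 3 = 43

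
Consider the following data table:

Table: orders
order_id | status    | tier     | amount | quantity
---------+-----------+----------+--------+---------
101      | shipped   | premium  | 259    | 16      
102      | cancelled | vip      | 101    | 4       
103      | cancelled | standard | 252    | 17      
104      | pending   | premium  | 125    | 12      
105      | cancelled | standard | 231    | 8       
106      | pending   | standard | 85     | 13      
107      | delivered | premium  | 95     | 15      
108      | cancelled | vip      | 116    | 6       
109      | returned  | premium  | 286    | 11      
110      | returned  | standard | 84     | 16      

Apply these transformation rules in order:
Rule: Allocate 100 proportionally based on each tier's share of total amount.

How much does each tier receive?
premium: 46.82, standard: 39.9, vip: 13.28

Step 1: Calculate total amount = 1634
Step 2: Calculate each tier's proportion:
  premium: 765/1634 = 46.82% → 46.82
  standard: 652/1634 = 39.90% → 39.9
  vip: 217/1634 = 13.28% → 13.28
Step 3: Verify: sum of allocations ≈ 100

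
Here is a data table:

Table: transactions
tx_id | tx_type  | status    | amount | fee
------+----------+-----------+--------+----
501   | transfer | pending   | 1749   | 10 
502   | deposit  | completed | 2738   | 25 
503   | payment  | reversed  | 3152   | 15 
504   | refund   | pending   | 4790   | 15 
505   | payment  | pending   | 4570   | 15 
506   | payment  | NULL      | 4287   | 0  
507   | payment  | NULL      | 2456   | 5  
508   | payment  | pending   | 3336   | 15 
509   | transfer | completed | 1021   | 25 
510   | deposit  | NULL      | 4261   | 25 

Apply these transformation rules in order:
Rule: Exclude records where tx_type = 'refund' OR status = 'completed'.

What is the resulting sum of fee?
85

Step 1: Find records where tx_type = 'refund' OR status = 'completed'
Step 2: 3 records match, summing to 65
Step 3: Original sum: 150
Step 4: Remaining sum = 150 - 65 = 85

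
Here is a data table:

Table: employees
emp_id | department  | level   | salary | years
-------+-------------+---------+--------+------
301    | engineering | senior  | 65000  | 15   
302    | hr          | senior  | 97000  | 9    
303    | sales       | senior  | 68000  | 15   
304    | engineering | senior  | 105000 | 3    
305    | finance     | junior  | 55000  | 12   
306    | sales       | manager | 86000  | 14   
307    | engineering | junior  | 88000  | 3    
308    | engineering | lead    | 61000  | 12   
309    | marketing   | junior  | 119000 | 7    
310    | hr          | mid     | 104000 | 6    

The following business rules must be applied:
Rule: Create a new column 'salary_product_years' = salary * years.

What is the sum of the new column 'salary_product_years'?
7500000

Step 1: For each record, compute salary * years
Example calculations:
  65000 * 15 = 975000
  97000 * 9 = 873000
  68000 * 15 = 1020000
  ...
Step 2: Sum all derived values
Step 3: Total = 7500000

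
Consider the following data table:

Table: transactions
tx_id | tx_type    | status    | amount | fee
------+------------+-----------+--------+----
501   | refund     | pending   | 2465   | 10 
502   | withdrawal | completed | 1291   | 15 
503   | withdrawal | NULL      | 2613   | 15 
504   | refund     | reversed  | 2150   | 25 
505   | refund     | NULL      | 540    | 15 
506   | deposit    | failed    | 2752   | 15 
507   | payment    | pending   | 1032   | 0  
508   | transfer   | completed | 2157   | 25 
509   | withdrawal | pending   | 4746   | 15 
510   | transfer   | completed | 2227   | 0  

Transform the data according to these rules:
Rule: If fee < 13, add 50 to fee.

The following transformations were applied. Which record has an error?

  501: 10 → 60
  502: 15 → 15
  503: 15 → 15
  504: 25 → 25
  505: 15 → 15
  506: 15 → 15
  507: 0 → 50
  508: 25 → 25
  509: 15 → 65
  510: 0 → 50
Record 509 has an error. The correct transformed value should be 15, not 65.

Step 1: Check each record against the rule
Step 2: Record 509 has fee = 15
Step 3: Since 15 >= 13, the bonus should not have been applied
Step 4: Correct value = 15, but claimed value = 65
Conclusion: Record 509 has the error.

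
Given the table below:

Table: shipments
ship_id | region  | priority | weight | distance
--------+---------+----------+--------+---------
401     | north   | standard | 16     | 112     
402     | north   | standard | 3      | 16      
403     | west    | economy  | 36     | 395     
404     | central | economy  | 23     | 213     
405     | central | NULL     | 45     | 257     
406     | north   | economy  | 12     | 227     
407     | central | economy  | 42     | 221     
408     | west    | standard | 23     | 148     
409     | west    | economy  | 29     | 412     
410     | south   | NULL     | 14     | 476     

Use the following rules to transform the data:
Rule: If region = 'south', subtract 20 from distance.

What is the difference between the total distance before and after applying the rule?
20

Step 1: Original sum of distance = 2477
Step 2: 1 records have region = 'south'
Step 3: Each affected record changes by -20
Step 4: Total change = 1 × -20 = -20
Step 5: New sum = 2477 + -20 = 2457
Step 6: Difference = |2457 - 2477| = 20
        (Sum decreased by 20)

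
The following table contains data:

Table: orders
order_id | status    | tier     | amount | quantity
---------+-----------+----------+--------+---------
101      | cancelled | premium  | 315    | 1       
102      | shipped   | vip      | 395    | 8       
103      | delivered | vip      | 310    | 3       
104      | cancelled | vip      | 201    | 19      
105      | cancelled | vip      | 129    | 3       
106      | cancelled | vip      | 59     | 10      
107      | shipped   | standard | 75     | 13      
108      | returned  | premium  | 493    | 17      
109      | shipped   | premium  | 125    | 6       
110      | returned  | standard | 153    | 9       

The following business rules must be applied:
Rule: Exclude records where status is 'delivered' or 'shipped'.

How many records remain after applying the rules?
6

Step 1: Count records to exclude
  - 1 (delivered) + 3 (shipped) = 4 records
Step 2: Total records: 10
Step 3: Remaining = 10 - 4 = 6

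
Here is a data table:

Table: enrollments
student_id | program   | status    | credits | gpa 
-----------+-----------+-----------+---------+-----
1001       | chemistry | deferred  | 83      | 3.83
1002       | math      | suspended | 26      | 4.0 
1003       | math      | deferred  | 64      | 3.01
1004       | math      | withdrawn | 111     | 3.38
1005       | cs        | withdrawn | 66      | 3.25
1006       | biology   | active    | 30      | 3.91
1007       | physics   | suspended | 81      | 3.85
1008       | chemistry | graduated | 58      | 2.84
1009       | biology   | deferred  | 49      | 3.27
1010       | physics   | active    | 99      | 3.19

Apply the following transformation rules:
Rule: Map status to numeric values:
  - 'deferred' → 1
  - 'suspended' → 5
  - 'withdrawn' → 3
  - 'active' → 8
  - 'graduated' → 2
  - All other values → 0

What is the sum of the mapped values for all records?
37

Step 1: Apply mapping to each record
Step 2: Count by status:
  'deferred': 3 records × 1 = 3
  'suspended': 2 records × 5 = 10
  'withdrawn': 2 records × 3 = 6
  'active': 2 records × 8 = 16
  'graduated': 1 records × 2 = 2
Step 3: Sum all mapped values = 37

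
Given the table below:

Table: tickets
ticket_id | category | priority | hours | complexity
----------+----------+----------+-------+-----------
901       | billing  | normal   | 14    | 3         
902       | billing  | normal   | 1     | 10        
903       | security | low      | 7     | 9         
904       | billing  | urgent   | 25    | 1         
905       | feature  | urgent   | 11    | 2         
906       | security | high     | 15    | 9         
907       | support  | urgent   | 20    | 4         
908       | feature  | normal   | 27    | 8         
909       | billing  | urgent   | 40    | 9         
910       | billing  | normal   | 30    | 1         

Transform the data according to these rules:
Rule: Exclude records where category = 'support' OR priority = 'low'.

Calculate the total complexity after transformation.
43

Step 1: Find records where category = 'support' OR priority = 'low'
Step 2: 2 records match, summing to 13
Step 3: Original sum: 56
Step 4: Remaining sum = 56 - 13 = 43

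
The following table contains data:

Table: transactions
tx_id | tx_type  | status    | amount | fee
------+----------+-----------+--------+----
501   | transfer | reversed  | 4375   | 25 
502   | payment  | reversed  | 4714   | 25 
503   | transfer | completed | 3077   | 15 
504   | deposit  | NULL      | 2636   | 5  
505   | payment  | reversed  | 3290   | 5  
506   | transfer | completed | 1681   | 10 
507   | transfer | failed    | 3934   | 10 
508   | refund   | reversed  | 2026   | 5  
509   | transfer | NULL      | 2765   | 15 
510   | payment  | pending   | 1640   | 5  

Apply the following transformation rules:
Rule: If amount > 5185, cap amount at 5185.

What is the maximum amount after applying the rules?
4714

Step 1: Original maximum amount = 4714
Step 2: Check cap of 5185 against maximum
Step 3: No records exceed the cap (max 4714 <= cap 5185), so no capping applies
Step 4: Maximum after transformation = 4714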